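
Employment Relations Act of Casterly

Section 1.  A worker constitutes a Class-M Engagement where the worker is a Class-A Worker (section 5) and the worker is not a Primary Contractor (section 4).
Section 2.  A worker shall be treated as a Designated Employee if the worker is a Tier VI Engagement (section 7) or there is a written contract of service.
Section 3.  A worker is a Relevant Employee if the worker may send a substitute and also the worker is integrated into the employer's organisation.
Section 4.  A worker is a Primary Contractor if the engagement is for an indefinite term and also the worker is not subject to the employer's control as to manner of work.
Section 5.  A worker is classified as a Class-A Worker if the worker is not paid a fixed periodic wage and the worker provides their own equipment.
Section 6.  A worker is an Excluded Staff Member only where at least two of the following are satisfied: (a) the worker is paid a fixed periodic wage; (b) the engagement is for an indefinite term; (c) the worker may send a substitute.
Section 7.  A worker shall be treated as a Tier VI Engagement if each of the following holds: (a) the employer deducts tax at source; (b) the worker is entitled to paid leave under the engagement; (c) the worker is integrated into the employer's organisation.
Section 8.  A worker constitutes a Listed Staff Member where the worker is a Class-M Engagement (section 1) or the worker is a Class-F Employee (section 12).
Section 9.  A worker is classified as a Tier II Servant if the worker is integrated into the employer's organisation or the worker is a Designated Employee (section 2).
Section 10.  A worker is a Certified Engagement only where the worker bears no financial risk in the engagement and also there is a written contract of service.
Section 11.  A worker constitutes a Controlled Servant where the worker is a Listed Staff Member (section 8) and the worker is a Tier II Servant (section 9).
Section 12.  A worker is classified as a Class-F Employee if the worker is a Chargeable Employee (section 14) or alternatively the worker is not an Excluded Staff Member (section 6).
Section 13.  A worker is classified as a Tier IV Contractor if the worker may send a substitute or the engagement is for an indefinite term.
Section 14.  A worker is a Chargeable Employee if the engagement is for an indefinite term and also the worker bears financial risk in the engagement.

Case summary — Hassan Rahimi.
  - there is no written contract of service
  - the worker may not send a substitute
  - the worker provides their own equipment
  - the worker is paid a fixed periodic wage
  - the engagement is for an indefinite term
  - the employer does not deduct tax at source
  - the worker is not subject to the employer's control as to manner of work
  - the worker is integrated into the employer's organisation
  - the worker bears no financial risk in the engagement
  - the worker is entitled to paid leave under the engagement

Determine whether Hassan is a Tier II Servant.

Under section 7: the employer deducts tax at source? no; and the worker is entitled to paid leave under the engagement? yes; and the worker is integrated into the employer's organisation? yes. So the worker is not a Tier VI Engagement.
Under section 2: Tier VI Engagement (section 7)? no; or there is a written contract of service? no. So the worker is not a Designated Employee.
Under section 9: the worker is integrated into the employer's organisation? yes; or Designated Employee (section 2)? no. So the worker is a Tier II Servant.

Yes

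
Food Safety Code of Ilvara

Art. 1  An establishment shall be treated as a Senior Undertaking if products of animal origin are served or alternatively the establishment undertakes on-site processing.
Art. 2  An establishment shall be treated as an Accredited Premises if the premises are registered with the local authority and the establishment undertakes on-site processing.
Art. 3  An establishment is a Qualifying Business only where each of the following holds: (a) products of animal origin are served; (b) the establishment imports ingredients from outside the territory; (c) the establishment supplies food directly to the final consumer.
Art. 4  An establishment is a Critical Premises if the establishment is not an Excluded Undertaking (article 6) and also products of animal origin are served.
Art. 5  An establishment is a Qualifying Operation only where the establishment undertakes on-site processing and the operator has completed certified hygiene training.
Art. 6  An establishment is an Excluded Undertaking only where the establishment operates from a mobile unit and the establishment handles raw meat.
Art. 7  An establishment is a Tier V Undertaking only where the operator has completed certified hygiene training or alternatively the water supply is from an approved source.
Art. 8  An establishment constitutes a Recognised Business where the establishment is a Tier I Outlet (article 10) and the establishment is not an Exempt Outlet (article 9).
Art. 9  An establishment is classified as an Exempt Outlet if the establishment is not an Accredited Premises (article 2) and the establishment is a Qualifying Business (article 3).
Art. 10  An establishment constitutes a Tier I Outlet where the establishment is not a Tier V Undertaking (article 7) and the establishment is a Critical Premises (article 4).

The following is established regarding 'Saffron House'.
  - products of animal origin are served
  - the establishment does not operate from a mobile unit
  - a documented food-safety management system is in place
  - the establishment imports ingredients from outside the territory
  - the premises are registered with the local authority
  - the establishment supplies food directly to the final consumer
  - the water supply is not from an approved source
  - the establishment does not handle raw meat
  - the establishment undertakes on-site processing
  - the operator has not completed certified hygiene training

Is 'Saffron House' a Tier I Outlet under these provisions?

Yes

Under article 7: the operator has completed certified hygiene training? no; or the water supply is from an approved source? no. So the establishment is not a Tier V Undertaking.
Under article 6: the establishment operates from a mobile unit? no; and the establishment handles raw meat? no. So the establishment is not an Excluded Undertaking.
Under article 4: not an Excluded Undertaking (article 6)? yes; and products of animal origin are served? yes. So the establishment is a Critical Premises.
Under article 10: not a Tier V Undertaking (article 7)? yes; and Critical Premises (article 4)? yes. So the establishment is a Tier I Outlet.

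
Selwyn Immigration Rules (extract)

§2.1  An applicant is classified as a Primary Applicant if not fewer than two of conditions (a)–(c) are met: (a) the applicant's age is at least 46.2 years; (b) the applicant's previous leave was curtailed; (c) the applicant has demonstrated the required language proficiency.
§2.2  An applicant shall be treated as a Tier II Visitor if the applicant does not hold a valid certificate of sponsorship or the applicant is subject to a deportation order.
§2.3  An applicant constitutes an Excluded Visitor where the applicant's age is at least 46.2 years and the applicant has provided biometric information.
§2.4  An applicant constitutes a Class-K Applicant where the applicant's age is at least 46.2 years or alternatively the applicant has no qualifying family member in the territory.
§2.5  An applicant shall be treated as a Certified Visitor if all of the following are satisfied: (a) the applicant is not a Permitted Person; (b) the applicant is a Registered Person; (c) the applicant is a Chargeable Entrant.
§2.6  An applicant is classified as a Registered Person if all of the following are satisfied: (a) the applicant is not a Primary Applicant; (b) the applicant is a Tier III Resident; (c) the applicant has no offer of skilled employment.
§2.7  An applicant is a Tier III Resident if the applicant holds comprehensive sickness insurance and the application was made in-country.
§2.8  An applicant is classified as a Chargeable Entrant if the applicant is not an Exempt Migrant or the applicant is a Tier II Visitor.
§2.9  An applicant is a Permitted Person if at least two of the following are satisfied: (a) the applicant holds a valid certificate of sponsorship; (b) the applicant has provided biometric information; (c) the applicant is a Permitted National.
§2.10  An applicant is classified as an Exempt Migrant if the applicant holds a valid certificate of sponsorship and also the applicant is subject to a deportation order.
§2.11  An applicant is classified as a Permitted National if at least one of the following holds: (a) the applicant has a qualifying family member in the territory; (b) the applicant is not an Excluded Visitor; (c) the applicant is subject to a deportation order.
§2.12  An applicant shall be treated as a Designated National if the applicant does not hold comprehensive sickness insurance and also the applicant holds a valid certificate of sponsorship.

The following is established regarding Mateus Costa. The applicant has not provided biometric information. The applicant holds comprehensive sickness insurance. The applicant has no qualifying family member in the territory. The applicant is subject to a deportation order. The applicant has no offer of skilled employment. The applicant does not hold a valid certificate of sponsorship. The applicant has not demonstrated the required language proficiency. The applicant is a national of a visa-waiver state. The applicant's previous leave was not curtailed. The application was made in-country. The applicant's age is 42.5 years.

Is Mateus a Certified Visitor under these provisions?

Yes

Under §2.3: applicant's age: 42.5 years ≥ 46.2 years? no; and the applicant has provided biometric information? no. So the applicant is not an Excluded Visitor.
Under §2.11: the applicant has a qualifying family member in the territory? no; or not an Excluded Visitor (§2.3)? yes; or the applicant is subject to a deportation order? yes. So the applicant is a Permitted National.
Under §2.9: the applicant holds a valid certificate of sponsorship? no; the applicant has provided biometric information? no; Permitted National (§2.11)? yes — 1 of 3 hold (need ≥2) → not satisfied.
Under §2.1: applicant's age: 42.5 years ≥ 46.2 years? no; the applicant's previous leave was curtailed? no; the applicant has demonstrated the required language proficiency? no — 0 of 3 hold (need ≥2) → not satisfied.
Under §2.7: the applicant holds comprehensive sickness insurance? yes; and the application was made in-country? yes. So the applicant is a Tier III Resident.
Under §2.6: not a Primary Applicant (§2.1)? yes; and Tier III Resident (§2.7)? yes; and the applicant has no offer of skilled employment? yes. So the applicant is a Registered Person.
Under §2.10: the applicant holds a valid certificate of sponsorship? no; and the applicant is subject to a deportation order? yes. So the applicant is not an Exempt Migrant.
Under §2.2: the applicant does not hold a valid certificate of sponsorship? yes; or the applicant is subject to a deportation order? yes. So the applicant is a Tier II Visitor.
Under §2.8: not an Exempt Migrant (§2.10)? yes; or Tier II Visitor (§2.2)? yes. So the applicant is a Chargeable Entrant.
Under §2.5: not a Permitted Person (§2.9)? yes; and Registered Person (§2.6)? yes; and Chargeable Entrant (§2.8)? yes. So the applicant is a Certified Visitor.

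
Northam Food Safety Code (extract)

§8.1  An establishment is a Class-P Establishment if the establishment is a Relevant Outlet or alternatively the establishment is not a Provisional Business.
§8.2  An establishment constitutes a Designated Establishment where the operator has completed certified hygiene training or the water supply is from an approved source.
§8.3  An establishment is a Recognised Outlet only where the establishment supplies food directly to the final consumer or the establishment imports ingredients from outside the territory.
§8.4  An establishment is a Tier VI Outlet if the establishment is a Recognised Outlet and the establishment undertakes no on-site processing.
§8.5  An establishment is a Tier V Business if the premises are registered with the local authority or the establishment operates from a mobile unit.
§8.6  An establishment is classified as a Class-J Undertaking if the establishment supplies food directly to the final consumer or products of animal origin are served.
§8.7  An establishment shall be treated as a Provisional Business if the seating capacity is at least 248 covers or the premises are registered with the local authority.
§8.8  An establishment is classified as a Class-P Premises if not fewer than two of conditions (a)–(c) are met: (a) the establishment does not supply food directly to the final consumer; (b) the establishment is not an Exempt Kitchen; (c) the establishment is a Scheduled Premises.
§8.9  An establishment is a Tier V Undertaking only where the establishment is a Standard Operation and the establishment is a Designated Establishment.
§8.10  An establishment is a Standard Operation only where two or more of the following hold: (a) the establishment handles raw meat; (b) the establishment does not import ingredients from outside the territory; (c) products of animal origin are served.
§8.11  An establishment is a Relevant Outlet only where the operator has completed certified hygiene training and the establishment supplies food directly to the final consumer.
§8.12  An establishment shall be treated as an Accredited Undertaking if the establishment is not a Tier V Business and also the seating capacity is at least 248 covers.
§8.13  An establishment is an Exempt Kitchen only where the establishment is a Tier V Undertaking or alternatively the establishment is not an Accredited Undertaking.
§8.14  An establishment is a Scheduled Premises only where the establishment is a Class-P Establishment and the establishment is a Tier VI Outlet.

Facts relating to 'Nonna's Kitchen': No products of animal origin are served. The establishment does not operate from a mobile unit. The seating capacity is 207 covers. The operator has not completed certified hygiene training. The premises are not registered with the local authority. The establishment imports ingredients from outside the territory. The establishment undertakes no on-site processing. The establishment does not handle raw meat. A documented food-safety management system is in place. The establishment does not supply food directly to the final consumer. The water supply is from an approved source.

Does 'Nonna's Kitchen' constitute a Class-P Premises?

Yes

§8.10 — Standard Operation: the establishment handles raw meat? no; the establishment does not import ingredients from outside the territory? no; products of animal origin are served? no — 0 of 3 hold (need ≥2) → not satisfied.
§8.2 — Designated Establishment: [the operator has completed certified hygiene training? no] OR [the water supply is from an approved source? yes] → satisfied.
§8.9 — Tier V Undertaking: [Standard Operation (§8.10)? no] AND [Designated Establishment (§8.2)? yes] → not satisfied.
§8.5 — Tier V Business: [the premises are registered with the local authority? no] OR [the establishment operates from a mobile unit? no] → not satisfied.
§8.12 — Accredited Undertaking: [not a Tier V Business (§8.5)? yes] AND [seating capacity: 207 covers ≥ 248 covers? no] → not satisfied.
§8.13 — Exempt Kitchen: [Tier V Undertaking (§8.9)? no] OR [not an Accredited Undertaking (§8.12)? yes] → satisfied.
§8.11 — Relevant Outlet: [the operator has completed certified hygiene training? no] AND [the establishment supplies food directly to the final consumer? no] → not satisfied.
§8.7 — Provisional Business: [seating capacity: 207 covers ≥ 248 covers? no] OR [the premises are registered with the local authority? no] → not satisfied.
§8.1 — Class-P Establishment: [Relevant Outlet (§8.11)? no] OR [not a Provisional Business (§8.7)? yes] → satisfied.
§8.3 — Recognised Outlet: [the establishment supplies food directly to the final consumer? no] OR [the establishment imports ingredients from outside the territory? yes] → satisfied.
§8.4 — Tier VI Outlet: [Recognised Outlet (§8.3)? yes] AND [the establishment undertakes no on-site processing? yes] → satisfied.
§8.14 — Scheduled Premises: [Class-P Establishment (§8.1)? yes] AND [Tier VI Outlet (§8.4)? yes] → satisfied.
§8.8 — Class-P Premises: the establishment does not supply food directly to the final consumer? yes; not an Exempt Kitchen (§8.13)? no; Scheduled Premises (§8.14)? yes — 2 of 3 hold (need ≥2) → satisfied.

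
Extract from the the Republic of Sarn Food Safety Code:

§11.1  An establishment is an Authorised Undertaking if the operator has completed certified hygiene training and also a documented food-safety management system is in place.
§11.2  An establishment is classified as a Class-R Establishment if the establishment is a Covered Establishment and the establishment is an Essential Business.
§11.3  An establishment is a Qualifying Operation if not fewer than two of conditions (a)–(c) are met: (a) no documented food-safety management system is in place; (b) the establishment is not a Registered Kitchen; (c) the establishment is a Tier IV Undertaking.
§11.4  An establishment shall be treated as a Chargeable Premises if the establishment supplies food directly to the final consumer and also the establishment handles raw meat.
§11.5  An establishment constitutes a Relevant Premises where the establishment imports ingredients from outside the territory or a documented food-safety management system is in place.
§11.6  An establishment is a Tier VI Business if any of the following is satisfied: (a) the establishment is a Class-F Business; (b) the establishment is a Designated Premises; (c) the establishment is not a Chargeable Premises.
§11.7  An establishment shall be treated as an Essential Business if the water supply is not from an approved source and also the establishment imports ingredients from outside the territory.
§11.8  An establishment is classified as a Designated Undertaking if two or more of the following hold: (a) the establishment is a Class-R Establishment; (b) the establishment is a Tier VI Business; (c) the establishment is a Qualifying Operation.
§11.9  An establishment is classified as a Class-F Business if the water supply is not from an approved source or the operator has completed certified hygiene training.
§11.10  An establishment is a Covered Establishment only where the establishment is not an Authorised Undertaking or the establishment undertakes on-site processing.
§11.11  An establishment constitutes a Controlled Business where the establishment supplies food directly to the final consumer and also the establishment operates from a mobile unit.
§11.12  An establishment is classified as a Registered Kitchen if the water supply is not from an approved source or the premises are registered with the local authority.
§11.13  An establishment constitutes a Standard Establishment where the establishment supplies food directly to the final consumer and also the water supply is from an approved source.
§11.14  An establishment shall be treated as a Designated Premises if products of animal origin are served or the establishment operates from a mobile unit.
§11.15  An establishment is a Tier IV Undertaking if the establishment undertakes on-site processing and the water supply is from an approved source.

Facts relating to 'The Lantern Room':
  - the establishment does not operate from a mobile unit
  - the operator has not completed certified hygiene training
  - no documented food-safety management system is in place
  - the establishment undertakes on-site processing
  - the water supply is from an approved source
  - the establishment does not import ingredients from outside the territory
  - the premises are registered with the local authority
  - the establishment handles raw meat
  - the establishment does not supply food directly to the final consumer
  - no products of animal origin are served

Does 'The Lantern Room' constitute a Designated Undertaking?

Under §11.1: the operator has completed certified hygiene training? no; and a documented food-safety management system is in place? no. So the establishment is not an Authorised Undertaking.
Under §11.10: not an Authorised Undertaking (§11.1)? yes; or the establishment undertakes on-site processing? yes. So the establishment is a Covered Establishment.
Under §11.7: the water supply is not from an approved source? no; and the establishment imports ingredients from outside the territory? no. So the establishment is not an Essential Business.
Under §11.2: Covered Establishment (§11.10)? yes; and Essential Business (§11.7)? no. So the establishment is not a Class-R Establishment.
Under §11.9: the water supply is not from an approved source? no; or the operator has completed certified hygiene training? no. So the establishment is not a Class-F Business.
Under §11.14: products of animal origin are served? no; or the establishment operates from a mobile unit? no. So the establishment is not a Designated Premises.
Under §11.4: the establishment supplies food directly to the final consumer? no; and the establishment handles raw meat? yes. So the establishment is not a Chargeable Premises.
Under §11.6: Class-F Business (§11.9)? no; or Designated Premises (§11.14)? no; or not a Chargeable Premises (§11.4)? yes. So the establishment is a Tier VI Business.
Under §11.12: the water supply is not from an approved source? no; or the premises are registered with the local authority? yes. So the establishment is a Registered Kitchen.
Under §11.15: the establishment undertakes on-site processing? yes; and the water supply is from an approved source? yes. So the establishment is a Tier IV Undertaking.
Under §11.3: no documented food-safety management system is in place? yes; not a Registered Kitchen (§11.12)? no; Tier IV Undertaking (§11.15)? yes — 2 of 3 hold (need ≥2) → satisfied.
Under §11.8: Class-R Establishment (§11.2)? no; Tier VI Business (§11.6)? yes; Qualifying Operation (§11.3)? yes — 2 of 3 hold (need ≥2) → satisfied.

Yes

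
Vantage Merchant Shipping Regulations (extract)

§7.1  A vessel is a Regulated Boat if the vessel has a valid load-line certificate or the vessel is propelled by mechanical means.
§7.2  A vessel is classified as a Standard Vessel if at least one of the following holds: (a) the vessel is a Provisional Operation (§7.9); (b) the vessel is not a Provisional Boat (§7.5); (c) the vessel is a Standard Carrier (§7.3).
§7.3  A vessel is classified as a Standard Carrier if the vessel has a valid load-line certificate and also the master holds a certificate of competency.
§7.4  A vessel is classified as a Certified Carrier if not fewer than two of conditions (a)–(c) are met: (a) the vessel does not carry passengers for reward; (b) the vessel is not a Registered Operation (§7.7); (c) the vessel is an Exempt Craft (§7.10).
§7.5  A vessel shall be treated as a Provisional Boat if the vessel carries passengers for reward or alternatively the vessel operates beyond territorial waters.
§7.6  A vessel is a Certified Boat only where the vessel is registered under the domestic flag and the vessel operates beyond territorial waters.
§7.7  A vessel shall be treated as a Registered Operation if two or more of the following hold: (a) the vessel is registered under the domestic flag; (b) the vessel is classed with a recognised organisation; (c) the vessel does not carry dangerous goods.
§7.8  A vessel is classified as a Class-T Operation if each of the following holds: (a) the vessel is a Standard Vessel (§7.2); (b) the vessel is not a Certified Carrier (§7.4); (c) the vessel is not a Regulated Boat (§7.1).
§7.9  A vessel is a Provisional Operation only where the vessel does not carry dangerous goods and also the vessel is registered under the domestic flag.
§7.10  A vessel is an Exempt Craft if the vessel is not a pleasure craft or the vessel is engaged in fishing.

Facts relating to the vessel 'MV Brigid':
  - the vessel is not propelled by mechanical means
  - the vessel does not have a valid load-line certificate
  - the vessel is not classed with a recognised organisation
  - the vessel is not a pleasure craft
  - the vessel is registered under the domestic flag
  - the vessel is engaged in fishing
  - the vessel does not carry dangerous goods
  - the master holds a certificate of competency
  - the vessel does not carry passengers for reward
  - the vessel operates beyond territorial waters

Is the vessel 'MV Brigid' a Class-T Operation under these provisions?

§7.9 — Provisional Operation: [the vessel does not carry dangerous goods? yes] AND [the vessel is registered under the domestic flag? yes] → satisfied.
§7.5 — Provisional Boat: [the vessel carries passengers for reward? no] OR [the vessel operates beyond territorial waters? yes] → satisfied.
§7.3 — Standard Carrier: [the vessel has a valid load-line certificate? no] AND [the master holds a certificate of competency? yes] → not satisfied.
§7.2 — Standard Vessel: [Provisional Operation (§7.9)? yes] OR [not a Provisional Boat (§7.5)? no] OR [Standard Carrier (§7.3)? no] → satisfied.
§7.7 — Registered Operation: the vessel is registered under the domestic flag? yes; the vessel is classed with a recognised organisation? no; the vessel does not carry dangerous goods? yes — 2 of 3 hold (need ≥2) → satisfied.
§7.10 — Exempt Craft: [the vessel is not a pleasure craft? yes] OR [the vessel is engaged in fishing? yes] → satisfied.
§7.4 — Certified Carrier: the vessel does not carry passengers for reward? yes; not a Registered Operation (§7.7)? no; Exempt Craft (§7.10)? yes — 2 of 3 hold (need ≥2) → satisfied.
§7.1 — Regulated Boat: [the vessel has a valid load-line certificate? no] OR [the vessel is propelled by mechanical means? no] → not satisfied.
§7.8 — Class-T Operation: [Standard Vessel (§7.2)? yes] AND [not a Certified Carrier (§7.4)? no] AND [not a Regulated Boat (§7.1)? yes] → not satisfied.

No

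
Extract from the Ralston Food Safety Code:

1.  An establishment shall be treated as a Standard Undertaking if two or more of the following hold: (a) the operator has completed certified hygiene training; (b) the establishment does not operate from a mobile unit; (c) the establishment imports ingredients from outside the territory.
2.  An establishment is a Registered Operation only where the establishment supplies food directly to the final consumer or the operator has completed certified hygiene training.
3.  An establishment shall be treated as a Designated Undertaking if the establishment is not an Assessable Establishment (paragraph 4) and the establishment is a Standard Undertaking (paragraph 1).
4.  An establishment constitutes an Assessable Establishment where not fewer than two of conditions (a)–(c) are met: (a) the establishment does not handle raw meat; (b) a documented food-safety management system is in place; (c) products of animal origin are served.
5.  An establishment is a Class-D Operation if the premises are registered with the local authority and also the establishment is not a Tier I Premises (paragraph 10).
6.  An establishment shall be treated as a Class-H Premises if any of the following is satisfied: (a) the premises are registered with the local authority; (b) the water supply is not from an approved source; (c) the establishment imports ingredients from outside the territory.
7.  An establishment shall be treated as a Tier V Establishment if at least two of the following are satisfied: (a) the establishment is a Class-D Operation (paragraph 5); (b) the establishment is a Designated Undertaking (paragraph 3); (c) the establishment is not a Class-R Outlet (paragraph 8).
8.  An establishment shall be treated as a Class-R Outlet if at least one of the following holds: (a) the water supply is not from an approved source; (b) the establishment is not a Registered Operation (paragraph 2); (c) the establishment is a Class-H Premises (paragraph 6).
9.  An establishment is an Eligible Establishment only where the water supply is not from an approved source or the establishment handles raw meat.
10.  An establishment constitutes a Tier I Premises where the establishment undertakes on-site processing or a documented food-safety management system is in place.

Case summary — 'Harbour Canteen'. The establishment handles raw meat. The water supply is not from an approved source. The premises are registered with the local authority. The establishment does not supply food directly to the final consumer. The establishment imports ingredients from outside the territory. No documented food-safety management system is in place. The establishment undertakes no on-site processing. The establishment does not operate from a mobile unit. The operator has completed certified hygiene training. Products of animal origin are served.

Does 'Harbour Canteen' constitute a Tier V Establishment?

Yes

Under paragraph 10: the establishment undertakes on-site processing? no; or a documented food-safety management system is in place? no. So the establishment is not a Tier I Premises.
Under paragraph 5: the premises are registered with the local authority? yes; and not a Tier I Premises (paragraph 10)? yes. So the establishment is a Class-D Operation.
Under paragraph 4: the establishment does not handle raw meat? no; a documented food-safety management system is in place? no; products of animal origin are served? yes — 1 of 3 hold (need ≥2) → not satisfied.
Under paragraph 1: the operator has completed certified hygiene training? yes; the establishment does not operate from a mobile unit? yes; the establishment imports ingredients from outside the territory? yes — 3 of 3 hold (need ≥2) → satisfied.
Under paragraph 3: not an Assessable Establishment (paragraph 4)? yes; and Standard Undertaking (paragraph 1)? yes. So the establishment is a Designated Undertaking.
Under paragraph 2: the establishment supplies food directly to the final consumer? no; or the operator has completed certified hygiene training? yes. So the establishment is a Registered Operation.
Under paragraph 6: the premises are registered with the local authority? yes; or the water supply is not from an approved source? yes; or the establishment imports ingredients from outside the territory? yes. So the establishment is a Class-H Premises.
Under paragraph 8: the water supply is not from an approved source? yes; or not a Registered Operation (paragraph 2)? no; or Class-H Premises (paragraph 6)? yes. So the establishment is a Class-R Outlet.
Under paragraph 7: Class-D Operation (paragraph 5)? yes; Designated Undertaking (paragraph 3)? yes; not a Class-R Outlet (paragraph 8)? no — 2 of 3 hold (need ≥2) → satisfied.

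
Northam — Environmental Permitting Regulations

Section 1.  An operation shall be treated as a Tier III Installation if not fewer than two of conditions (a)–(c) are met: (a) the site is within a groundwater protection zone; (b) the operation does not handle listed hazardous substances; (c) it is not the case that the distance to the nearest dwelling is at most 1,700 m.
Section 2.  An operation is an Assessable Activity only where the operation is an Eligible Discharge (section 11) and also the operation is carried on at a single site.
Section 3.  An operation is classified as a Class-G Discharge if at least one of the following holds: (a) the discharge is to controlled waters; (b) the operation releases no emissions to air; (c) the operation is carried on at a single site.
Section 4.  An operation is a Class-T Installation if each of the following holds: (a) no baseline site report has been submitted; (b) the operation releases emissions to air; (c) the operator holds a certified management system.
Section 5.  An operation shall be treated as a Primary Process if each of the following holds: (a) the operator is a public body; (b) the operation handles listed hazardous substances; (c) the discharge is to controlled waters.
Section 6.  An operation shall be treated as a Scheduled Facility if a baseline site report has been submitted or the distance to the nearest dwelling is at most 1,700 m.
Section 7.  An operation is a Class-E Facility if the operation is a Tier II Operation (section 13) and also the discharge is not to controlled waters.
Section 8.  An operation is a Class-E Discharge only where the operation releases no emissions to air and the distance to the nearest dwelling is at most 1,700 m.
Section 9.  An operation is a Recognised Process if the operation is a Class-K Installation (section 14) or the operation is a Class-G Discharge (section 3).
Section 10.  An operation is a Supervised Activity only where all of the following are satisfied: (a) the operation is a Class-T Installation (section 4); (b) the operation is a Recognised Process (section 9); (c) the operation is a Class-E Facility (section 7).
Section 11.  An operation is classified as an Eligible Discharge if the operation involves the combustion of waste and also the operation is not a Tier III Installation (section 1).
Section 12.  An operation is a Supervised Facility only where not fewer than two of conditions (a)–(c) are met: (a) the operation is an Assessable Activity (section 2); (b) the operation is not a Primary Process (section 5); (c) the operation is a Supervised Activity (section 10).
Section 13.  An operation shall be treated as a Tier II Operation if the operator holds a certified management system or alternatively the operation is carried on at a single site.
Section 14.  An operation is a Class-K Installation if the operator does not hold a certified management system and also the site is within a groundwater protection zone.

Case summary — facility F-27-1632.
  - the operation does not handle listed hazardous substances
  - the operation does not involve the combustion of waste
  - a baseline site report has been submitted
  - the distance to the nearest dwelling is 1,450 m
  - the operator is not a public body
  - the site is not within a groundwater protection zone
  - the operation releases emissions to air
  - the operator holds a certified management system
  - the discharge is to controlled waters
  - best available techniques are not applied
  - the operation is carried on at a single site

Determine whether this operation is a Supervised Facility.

section 1 — Tier III Installation: the site is within a groundwater protection zone? no; the operation does not handle listed hazardous substances? yes; distance to the nearest dwelling: 1,450 m ≤ 1,700 m? yes, so negated condition no — 1 of 3 hold (need ≥2) → not satisfied.
section 11 — Eligible Discharge: [the operation involves the combustion of waste? no] AND [not a Tier III Installation (section 1)? yes] → not satisfied.
section 2 — Assessable Activity: [Eligible Discharge (section 11)? no] AND [the operation is carried on at a single site? yes] → not satisfied.
section 5 — Primary Process: [the operator is a public body? no] AND [the operation handles listed hazardous substances? no] AND [the discharge is to controlled waters? yes] → not satisfied.
section 4 — Class-T Installation: [no baseline site report has been submitted? no] AND [the operation releases emissions to air? yes] AND [the operator holds a certified management system? yes] → not satisfied.
section 14 — Class-K Installation: [the operator does not hold a certified management system? no] AND [the site is within a groundwater protection zone? no] → not satisfied.
section 3 — Class-G Discharge: [the discharge is to controlled waters? yes] OR [the operation releases no emissions to air? no] OR [the operation is carried on at a single site? yes] → satisfied.
section 9 — Recognised Process: [Class-K Installation (section 14)? no] OR [Class-G Discharge (section 3)? yes] → satisfied.
section 13 — Tier II Operation: [the operator holds a certified management system? yes] OR [the operation is carried on at a single site? yes] → satisfied.
section 7 — Class-E Facility: [Tier II Operation (section 13)? yes] AND [the discharge is not to controlled waters? no] → not satisfied.
section 10 — Supervised Activity: [Class-T Installation (section 4)? no] AND [Recognised Process (section 9)? yes] AND [Class-E Facility (section 7)? no] → not satisfied.
section 12 — Supervised Facility: Assessable Activity (section 2)? no; not a Primary Process (section 5)? yes; Supervised Activity (section 10)? no — 1 of 3 hold (need ≥2) → not satisfied.

No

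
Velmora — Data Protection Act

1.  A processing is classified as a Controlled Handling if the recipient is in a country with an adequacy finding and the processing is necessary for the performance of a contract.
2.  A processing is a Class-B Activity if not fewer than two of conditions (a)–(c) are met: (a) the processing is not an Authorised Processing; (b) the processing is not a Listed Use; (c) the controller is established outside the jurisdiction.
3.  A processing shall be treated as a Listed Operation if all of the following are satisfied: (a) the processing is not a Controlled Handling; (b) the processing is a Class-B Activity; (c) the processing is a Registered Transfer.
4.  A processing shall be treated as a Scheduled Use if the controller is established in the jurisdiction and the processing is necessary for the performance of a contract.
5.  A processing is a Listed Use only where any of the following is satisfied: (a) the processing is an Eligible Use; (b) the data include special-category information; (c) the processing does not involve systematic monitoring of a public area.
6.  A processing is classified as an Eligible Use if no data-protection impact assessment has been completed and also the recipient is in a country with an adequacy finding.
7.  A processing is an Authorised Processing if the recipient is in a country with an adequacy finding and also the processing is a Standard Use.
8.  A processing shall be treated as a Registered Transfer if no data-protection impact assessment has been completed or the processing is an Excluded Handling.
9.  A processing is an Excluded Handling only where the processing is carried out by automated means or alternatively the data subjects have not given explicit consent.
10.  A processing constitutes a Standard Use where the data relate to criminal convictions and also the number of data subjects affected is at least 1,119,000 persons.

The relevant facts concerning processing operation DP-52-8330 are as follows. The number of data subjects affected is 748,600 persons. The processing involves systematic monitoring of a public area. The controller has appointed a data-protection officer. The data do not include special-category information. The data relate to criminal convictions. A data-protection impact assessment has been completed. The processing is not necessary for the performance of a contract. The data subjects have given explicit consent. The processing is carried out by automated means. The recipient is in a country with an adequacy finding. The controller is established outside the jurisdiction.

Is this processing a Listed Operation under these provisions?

Under paragraph 1: the recipient is in a country with an adequacy finding? yes; and the processing is necessary for the performance of a contract? no. So the processing is not a Controlled Handling.
Under paragraph 10: the data relate to criminal convictions? yes; and number of data subjects affected: 748,600 persons ≥ 1,119,000 persons? no. So the processing is not a Standard Use.
Under paragraph 7: the recipient is in a country with an adequacy finding? yes; and Standard Use (paragraph 10)? no. So the processing is not an Authorised Processing.
Under paragraph 6: no data-protection impact assessment has been completed? no; and the recipient is in a country with an adequacy finding? yes. So the processing is not an Eligible Use.
Under paragraph 5: Eligible Use (paragraph 6)? no; or the data include special-category information? no; or the processing does not involve systematic monitoring of a public area? no. So the processing is not a Listed Use.
Under paragraph 2: not an Authorised Processing (paragraph 7)? yes; not a Listed Use (paragraph 5)? yes; the controller is established outside the jurisdiction? yes — 3 of 3 hold (need ≥2) → satisfied.
Under paragraph 9: the processing is carried out by automated means? yes; or the data subjects have not given explicit consent? no. So the processing is an Excluded Handling.
Under paragraph 8: no data-protection impact assessment has been completed? no; or Excluded Handling (paragraph 9)? yes. So the processing is a Registered Transfer.
Under paragraph 3: not a Controlled Handling (paragraph 1)? yes; and Class-B Activity (paragraph 2)? yes; and Registered Transfer (paragraph 8)? yes. So the processing is a Listed Operation.

Yes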